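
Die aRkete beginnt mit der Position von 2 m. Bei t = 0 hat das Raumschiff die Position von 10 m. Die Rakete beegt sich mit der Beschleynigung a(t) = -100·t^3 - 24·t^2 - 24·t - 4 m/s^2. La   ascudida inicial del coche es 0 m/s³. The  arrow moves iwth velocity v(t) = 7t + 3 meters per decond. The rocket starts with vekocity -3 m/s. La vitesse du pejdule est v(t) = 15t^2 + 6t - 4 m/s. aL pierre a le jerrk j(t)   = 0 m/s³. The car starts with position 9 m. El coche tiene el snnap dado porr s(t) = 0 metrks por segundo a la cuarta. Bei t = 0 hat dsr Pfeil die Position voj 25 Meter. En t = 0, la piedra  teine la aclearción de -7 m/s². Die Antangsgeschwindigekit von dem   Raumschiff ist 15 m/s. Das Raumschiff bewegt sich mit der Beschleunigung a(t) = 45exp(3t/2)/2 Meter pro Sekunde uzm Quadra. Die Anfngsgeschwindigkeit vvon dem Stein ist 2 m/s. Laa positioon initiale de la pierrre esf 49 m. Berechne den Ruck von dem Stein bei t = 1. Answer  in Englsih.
Using j(t) = 0 and substituting t = 1, we find j = 0.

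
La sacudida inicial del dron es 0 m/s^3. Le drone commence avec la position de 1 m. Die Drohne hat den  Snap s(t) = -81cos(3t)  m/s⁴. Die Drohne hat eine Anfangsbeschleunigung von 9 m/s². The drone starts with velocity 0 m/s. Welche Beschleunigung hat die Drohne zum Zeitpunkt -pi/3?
Wir müssen unsere Gleichung für den Snap s(t) = -81·cos(3·t) 2-mal integrieren. Das Integral von dem Snap ist der Ruck. Mit j(0) = 0 erhalten wir j(t) = -27·sin(3·t). Durch Integration von dem Ruck und Verwendung der Anfangsbedingung a(0) = 9, erhalten wir a(t) = 9·cos(3·t). Wir haben die Beschleunigung a(t) = 9·cos(3·t). Durch Einsetzen von t = -pi/3: a(-pi/3) = -9.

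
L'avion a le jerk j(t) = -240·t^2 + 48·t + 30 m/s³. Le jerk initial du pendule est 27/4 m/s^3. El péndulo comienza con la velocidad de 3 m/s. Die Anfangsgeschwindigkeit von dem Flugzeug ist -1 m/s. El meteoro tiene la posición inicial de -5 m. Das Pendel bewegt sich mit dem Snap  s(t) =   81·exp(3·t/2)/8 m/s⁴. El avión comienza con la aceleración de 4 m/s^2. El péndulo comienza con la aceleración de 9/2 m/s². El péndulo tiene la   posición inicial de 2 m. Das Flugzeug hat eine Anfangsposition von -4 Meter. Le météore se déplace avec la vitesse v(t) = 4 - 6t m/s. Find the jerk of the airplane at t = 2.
From the given jerk equation j(t) = -240·t^2 + 48·t + 30, we substitute t = 2 to get j = -834.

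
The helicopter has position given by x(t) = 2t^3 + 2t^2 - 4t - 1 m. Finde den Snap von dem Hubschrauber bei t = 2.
Wir müssen unsere Gleichung für die Position x(t) = 2·t^3 + 2·t^2 - 4·t - 1 4-mal ableiten. Die Ableitung von der Position ergibt die Geschwindigkeit: v(t) = 6·t^2 + 4·t - 4. Mit d/dt von v(t) finden wir a(t) = 12·t + 4. Die Ableitung von der Beschleunigung ergibt den Ruck: j(t) = 12. Durch Ableiten von dem Ruck erhalten wir den Snap: s(t) = 0. Wir haben den Snap s(t) = 0. Durch Einsetzen von t = 2: s(2) = 0.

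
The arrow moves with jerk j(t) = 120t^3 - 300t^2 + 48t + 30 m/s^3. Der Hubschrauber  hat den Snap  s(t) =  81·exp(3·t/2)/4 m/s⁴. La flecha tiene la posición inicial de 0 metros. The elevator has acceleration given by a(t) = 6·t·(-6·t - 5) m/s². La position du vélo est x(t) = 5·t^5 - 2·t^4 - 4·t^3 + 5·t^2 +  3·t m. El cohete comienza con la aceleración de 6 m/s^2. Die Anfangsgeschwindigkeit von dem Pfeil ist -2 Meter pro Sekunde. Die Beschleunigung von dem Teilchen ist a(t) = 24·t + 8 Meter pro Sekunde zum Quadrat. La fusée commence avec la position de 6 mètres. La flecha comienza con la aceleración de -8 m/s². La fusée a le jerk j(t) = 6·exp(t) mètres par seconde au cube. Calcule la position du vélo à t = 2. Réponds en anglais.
From the given position equation x(t) = 5·t^5 - 2·t^4 - 4·t^3 + 5·t^2 + 3·t, we substitute t = 2 to get x = 122.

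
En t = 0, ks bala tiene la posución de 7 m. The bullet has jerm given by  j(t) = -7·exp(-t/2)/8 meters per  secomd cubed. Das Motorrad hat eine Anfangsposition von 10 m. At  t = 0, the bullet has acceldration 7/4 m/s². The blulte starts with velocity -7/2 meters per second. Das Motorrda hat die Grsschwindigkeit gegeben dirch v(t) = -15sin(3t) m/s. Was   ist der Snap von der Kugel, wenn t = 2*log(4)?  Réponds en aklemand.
Ausgehend von dem Ruck j(t) = -7·exp(-t/2)/8, nehmen wir 1 Ableitung. Die Ableitung von dem Ruck ergibt den Snap: s(t) = 7·exp(-t/2)/16. Aus der Gleichung für den Snap s(t) = 7·exp(-t/2)/16, setzen wir t = 2*log(4) ein und erhalten s = 7/64.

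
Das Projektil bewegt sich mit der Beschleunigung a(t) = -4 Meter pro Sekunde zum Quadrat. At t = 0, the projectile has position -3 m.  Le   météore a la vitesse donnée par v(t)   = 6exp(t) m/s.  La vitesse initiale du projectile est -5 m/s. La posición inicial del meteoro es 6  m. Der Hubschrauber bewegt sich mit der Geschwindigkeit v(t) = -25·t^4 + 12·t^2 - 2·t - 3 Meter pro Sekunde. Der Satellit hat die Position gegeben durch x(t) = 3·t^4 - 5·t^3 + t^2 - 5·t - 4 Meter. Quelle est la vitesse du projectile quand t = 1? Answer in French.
En partant de l'accélération a(t) = -4, nous prenons 1 intégrale. En intégrant l'accélération et en utilisant la condition initiale v(0) = -5, nous obtenons v(t) = -4·t - 5. Nous avons la vitesse v(t) = -4·t - 5. En substituant t = 1: v(1) = -9.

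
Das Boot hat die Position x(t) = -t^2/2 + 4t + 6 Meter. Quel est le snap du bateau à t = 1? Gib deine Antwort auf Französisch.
Pour résoudre ceci, nous devons prendre 4 dérivées de notre équation de la position x(t) = -t^2/2 + 4·t + 6. En prenant d/dt de x(t), nous trouvons v(t) = 4 - t. La dérivée de la vitesse donne l'accélération: a(t) = -1. En prenant d/dt de a(t), nous trouvons j(t) = 0. En dérivant le jerk, nous obtenons le snap: s(t) = 0. De l'équation du snap s(t) = 0, nous substituons t = 1 pour obtenir s = 0.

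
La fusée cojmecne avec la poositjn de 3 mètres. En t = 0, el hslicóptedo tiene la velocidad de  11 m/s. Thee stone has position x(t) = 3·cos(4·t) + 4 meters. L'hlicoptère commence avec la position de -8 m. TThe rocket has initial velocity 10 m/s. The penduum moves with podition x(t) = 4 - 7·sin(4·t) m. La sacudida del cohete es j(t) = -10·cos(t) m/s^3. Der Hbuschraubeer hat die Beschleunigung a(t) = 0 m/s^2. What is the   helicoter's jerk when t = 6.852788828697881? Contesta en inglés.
To solve this, we need to take 1 derivative of our acceleration equation a(t) = 0. Differentiating acceleration, we get jerk: j(t) = 0. Using j(t) = 0 and substituting t = 6.852788828697881, we find j = 0.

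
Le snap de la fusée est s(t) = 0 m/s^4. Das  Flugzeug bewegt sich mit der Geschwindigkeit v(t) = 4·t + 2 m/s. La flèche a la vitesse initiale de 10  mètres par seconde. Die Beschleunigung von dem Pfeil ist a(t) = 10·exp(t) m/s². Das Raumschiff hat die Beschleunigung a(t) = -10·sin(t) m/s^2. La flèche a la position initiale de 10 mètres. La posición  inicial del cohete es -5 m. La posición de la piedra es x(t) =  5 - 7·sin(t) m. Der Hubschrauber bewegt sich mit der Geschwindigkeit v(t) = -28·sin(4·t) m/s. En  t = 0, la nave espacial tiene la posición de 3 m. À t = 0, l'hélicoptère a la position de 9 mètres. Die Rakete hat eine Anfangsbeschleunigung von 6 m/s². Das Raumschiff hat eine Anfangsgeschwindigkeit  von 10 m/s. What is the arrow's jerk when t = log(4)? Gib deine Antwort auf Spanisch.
Partiendo de la aceleración a(t) = 10·exp(t), tomamos 1 derivada. Derivando la aceleración, obtenemos la sacudida: j(t) = 10·exp(t). Usando j(t) = 10·exp(t) y sustituyendo t = log(4), encontramos j = 40.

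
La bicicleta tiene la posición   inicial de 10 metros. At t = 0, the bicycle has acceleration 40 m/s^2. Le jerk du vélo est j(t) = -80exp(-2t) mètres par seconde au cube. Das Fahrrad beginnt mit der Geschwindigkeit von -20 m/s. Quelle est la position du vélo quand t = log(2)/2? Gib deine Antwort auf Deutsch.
Ausgehend von dem Ruck j(t) = -80·exp(-2·t), nehmen wir 3 Stammfunktionen. Das Integral von dem Ruck, mit a(0) = 40, ergibt die Beschleunigung: a(t) = 40·exp(-2·t). Die Stammfunktion von der Beschleunigung, mit v(0) = -20, ergibt die Geschwindigkeit: v(t) = -20·exp(-2·t). Das Integral von der Geschwindigkeit ist die Position. Mit x(0) = 10 erhalten wir x(t) = 10·exp(-2·t). Wir haben die Position x(t) = 10·exp(-2·t). Durch Einsetzen von t = log(2)/2: x(log(2)/2) = 5.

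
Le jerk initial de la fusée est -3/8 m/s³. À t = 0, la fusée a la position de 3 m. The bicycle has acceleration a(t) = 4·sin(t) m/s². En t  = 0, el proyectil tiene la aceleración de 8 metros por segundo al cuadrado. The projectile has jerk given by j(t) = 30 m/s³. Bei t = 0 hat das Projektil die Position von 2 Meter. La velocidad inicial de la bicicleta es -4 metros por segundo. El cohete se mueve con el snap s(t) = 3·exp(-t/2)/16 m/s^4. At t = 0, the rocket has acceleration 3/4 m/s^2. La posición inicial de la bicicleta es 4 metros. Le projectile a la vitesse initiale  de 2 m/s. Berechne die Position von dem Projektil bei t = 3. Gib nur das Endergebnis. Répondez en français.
La position à t = 3 est x = 179.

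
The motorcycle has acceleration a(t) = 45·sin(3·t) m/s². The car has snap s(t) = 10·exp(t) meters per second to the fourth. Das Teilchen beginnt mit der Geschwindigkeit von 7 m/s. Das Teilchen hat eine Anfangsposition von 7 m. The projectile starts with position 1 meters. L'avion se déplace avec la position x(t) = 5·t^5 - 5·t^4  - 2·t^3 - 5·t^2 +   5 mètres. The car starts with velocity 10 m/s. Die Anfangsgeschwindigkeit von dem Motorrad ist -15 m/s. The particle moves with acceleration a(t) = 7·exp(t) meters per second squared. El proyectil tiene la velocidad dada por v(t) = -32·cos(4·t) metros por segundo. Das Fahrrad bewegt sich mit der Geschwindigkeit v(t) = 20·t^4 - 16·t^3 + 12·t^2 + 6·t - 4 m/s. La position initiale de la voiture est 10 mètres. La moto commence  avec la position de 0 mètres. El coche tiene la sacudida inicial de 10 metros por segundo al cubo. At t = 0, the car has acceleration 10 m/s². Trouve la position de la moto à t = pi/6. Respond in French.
Nous devons trouver l'intégrale de notre équation de l'accélération a(t) = 45·sin(3·t) 2 fois. La primitive de l'accélération, avec v(0) = -15, donne la vitesse: v(t) = -15·cos(3·t). En prenant ∫v(t)dt et en appliquant x(0) = 0, nous trouvons x(t) = -5·sin(3·t). En utilisant x(t) = -5·sin(3·t) et en substituant t = pi/6, nous trouvons x = -5.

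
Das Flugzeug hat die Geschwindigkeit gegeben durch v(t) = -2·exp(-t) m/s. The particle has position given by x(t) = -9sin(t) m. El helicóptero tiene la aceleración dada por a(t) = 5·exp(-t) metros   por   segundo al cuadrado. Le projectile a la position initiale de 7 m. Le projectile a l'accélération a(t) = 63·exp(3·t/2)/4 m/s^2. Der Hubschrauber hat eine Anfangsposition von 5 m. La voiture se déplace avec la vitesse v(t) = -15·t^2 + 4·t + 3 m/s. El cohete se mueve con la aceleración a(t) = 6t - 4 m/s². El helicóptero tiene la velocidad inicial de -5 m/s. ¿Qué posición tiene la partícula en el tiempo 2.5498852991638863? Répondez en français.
En utilisant x(t) = -9·sin(t) et en substituant t = 2.5498852991638863, nous trouvons x = -5.02001029401477.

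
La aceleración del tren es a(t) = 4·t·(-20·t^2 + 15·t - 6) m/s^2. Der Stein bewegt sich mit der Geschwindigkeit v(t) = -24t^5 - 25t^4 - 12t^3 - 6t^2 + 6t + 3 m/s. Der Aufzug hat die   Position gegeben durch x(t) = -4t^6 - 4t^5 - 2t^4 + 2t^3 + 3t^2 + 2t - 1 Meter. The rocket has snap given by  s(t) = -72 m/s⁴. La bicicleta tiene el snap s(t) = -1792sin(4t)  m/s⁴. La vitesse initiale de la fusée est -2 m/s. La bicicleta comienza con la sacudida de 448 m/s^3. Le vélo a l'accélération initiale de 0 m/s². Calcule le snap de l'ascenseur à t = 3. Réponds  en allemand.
Wir müssen unsere Gleichung für die Position x(t) = -4·t^6 - 4·t^5 - 2·t^4 + 2·t^3 + 3·t^2 + 2·t - 1 4-mal ableiten. Durch Ableiten von der Position erhalten wir die Geschwindigkeit: v(t) = -24·t^5 - 20·t^4 - 8·t^3 + 6·t^2 + 6·t + 2. Die Ableitung von der Geschwindigkeit ergibt die Beschleunigung: a(t) = -120·t^4 - 80·t^3 - 24·t^2 + 12·t + 6. Mit d/dt von a(t) finden wir j(t) = -480·t^3 - 240·t^2 - 48·t + 12. Mit d/dt von j(t) finden wir s(t) = -1440·t^2 - 480·t - 48. Mit s(t) = -1440·t^2 - 480·t - 48 und Einsetzen von t = 3, finden wir s = -14448.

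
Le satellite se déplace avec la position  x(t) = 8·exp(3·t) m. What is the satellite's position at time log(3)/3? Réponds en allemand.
Aus der Gleichung für die Position x(t) = 8·exp(3·t), setzen wir t = log(3)/3 ein und erhalten x = 24.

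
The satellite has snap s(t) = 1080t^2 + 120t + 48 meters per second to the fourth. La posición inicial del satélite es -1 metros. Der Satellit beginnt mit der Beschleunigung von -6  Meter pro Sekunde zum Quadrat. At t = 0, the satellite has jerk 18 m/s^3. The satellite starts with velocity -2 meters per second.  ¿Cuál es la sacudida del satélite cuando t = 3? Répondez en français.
Nous devons trouver l'intégrale de notre équation du snap s(t) = 1080·t^2 + 120·t + 48 1 fois. L'intégrale du snap est le jerk. En utilisant j(0) = 18, nous obtenons j(t) = 360·t^3 + 60·t^2 + 48·t + 18. En utilisant j(t) = 360·t^3 + 60·t^2 + 48·t + 18 et en substituant t = 3, nous trouvons j = 10422.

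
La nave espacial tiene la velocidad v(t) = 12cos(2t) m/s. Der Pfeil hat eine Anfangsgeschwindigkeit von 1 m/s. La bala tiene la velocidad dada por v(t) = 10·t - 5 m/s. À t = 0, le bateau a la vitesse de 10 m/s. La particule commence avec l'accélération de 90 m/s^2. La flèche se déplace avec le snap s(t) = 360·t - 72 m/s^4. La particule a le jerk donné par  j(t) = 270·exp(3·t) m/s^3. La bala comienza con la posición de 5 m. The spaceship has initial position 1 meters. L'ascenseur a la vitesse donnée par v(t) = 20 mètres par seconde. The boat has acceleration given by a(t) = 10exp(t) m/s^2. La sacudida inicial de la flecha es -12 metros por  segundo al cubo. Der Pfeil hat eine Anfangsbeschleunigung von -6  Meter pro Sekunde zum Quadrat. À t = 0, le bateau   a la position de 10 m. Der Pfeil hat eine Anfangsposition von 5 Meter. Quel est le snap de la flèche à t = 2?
Nous avons le snap s(t) = 360·t - 72. En substituant t = 2: s(2) = 648.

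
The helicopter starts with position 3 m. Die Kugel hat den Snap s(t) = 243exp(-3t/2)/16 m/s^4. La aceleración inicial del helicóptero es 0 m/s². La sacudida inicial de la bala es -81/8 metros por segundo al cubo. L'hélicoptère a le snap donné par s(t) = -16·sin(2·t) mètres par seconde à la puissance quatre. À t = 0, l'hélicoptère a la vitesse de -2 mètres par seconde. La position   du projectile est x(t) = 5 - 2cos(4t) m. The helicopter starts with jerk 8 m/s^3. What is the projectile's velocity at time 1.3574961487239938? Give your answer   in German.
Ausgehend von der Position x(t) = 5 - 2·cos(4·t), nehmen wir 1 Ableitung. Mit d/dt von x(t) finden wir v(t) = 8·sin(4·t). Aus der Gleichung für die Geschwindigkeit v(t) = 8·sin(4·t), setzen wir t = 1.3574961487239938 ein und erhalten v = -6.02711175544425.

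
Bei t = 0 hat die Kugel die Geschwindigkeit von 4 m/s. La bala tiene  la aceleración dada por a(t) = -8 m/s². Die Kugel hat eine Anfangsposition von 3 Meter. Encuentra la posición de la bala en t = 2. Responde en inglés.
To solve this, we need to take 2 integrals of our acceleration equation a(t) = -8. The antiderivative of acceleration, with v(0) = 4, gives velocity: v(t) = 4 - 8·t. Finding the integral of v(t) and using x(0) = 3: x(t) = -4·t^2 + 4·t + 3. Using x(t) = -4·t^2 + 4·t + 3 and substituting t = 2, we find x = -5.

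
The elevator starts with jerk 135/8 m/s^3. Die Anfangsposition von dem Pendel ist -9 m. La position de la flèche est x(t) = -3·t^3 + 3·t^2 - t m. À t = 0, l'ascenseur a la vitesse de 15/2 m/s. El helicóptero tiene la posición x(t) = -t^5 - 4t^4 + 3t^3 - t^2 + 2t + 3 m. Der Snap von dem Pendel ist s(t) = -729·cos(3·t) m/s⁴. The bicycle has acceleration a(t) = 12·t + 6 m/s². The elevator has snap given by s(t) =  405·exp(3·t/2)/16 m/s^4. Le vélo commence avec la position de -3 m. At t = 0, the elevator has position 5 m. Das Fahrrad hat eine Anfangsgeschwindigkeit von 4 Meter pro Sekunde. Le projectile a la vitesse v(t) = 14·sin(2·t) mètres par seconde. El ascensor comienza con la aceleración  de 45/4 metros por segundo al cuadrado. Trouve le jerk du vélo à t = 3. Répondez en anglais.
We must differentiate our acceleration equation a(t) = 12·t + 6 1 time. Differentiating acceleration, we get jerk: j(t) = 12. From the given jerk equation j(t) = 12, we substitute t = 3 to get j = 12.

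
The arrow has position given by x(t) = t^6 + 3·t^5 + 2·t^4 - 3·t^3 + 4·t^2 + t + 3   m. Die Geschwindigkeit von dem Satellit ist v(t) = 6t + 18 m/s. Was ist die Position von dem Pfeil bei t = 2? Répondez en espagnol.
Usando x(t) = t^6 + 3·t^5 + 2·t^4 - 3·t^3 + 4·t^2 + t + 3 y sustituyendo t = 2, encontramos x = 189.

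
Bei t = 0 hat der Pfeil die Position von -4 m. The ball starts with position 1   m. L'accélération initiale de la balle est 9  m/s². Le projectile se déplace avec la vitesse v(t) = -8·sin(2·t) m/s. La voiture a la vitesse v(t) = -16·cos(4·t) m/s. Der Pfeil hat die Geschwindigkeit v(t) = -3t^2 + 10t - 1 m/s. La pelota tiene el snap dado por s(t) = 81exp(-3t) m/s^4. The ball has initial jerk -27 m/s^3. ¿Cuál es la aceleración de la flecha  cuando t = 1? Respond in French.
En partant de la vitesse v(t) = -3·t^2 + 10·t - 1, nous prenons 1 dérivée. La dérivée de la vitesse donne l'accélération: a(t) = 10 - 6·t. De l'équation de l'accélération a(t) = 10 - 6·t, nous substituons t = 1 pour obtenir a = 4.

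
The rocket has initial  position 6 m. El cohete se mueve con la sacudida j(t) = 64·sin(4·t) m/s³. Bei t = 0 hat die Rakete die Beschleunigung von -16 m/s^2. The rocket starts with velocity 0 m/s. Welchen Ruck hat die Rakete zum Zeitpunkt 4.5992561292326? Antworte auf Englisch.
Using j(t) = 64·sin(4·t) and substituting t = 4.5992561292326, we find j = -27.9835861753897.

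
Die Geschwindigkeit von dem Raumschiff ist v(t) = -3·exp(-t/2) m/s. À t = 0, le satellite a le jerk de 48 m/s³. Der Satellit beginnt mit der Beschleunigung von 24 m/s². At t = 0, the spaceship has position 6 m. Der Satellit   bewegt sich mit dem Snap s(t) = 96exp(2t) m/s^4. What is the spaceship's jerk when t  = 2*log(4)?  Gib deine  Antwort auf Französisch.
En partant de la vitesse v(t) = -3·exp(-t/2), nous prenons 2 dérivées. En dérivant la vitesse, nous obtenons l'accélération: a(t) = 3·exp(-t/2)/2. En prenant d/dt de a(t), nous trouvons j(t) = -3·exp(-t/2)/4. En utilisant j(t) = -3·exp(-t/2)/4 et en substituant t = 2*log(4), nous trouvons j = -3/16.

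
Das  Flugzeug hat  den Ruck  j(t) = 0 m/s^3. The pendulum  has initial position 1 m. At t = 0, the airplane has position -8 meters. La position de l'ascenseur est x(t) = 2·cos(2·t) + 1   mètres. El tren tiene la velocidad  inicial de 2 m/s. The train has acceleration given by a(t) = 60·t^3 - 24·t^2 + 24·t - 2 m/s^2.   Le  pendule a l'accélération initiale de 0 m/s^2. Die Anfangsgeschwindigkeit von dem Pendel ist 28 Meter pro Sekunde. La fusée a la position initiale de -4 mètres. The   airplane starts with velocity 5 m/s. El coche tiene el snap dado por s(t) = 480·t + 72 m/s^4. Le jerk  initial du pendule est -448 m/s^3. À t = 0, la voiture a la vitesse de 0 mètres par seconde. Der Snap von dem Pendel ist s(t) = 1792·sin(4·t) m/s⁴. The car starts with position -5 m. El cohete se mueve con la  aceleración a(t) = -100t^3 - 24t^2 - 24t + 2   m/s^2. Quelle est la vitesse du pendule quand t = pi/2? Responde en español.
Necesitamos integrar nuestra ecuación del snap s(t) = 1792·sin(4·t) 3 veces. Tomando ∫s(t)dt y aplicando j(0) = -448, encontramos j(t) = -448·cos(4·t). La antiderivada de la sacudida, con a(0) = 0, da la aceleración: a(t) = -112·sin(4·t). Tomando ∫a(t)dt y aplicando v(0) = 28, encontramos v(t) = 28·cos(4·t). Usando v(t) = 28·cos(4·t) y sustituyendo t = pi/2, encontramos v = 28.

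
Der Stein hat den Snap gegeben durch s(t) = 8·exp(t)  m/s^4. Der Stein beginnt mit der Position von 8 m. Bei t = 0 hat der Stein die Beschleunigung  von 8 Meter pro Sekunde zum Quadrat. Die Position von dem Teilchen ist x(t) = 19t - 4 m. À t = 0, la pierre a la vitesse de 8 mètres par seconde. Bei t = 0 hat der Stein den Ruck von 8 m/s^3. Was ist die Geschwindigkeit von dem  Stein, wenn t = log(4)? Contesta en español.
Debemos encontrar la integral de nuestra ecuación del snap s(t) = 8·exp(t) 3 veces. La integral del snap, con j(0) = 8, da la sacudida: j(t) = 8·exp(t). La integral de la sacudida es la aceleración. Usando a(0) = 8, obtenemos a(t) = 8·exp(t). La antiderivada de la aceleración es la velocidad. Usando v(0) = 8, obtenemos v(t) = 8·exp(t). Usando v(t) = 8·exp(t) y sustituyendo t = log(4), encontramos v = 32.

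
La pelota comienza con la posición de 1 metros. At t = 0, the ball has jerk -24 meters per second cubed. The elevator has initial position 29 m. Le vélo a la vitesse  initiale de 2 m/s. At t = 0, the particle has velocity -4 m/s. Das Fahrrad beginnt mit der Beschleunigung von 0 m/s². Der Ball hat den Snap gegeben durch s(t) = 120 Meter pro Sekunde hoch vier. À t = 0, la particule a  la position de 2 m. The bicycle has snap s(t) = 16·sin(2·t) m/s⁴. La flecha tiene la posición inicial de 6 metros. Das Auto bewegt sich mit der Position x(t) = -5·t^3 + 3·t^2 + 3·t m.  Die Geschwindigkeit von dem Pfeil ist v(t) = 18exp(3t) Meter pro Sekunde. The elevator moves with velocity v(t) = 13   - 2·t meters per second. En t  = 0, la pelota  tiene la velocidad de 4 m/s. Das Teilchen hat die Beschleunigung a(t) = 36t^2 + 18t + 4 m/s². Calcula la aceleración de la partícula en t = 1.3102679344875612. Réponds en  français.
De l'équation de l'accélération a(t) = 36·t^2 + 18·t + 4, nous substituons t = 1.3102679344875612 pour obtenir a = 89.3896969860429.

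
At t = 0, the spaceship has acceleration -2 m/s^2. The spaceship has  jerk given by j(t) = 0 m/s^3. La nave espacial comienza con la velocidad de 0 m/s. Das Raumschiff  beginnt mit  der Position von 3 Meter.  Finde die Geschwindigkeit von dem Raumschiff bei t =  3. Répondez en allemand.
Um dies zu lösen, müssen wir 2 Stammfunktionen unserer Gleichung für den Ruck j(t) = 0 finden. Mit ∫j(t)dt und Anwendung von a(0) = -2, finden wir a(t) = -2. Mit ∫a(t)dt und Anwendung von v(0) = 0, finden wir v(t) = -2·t. Wir haben die Geschwindigkeit v(t) = -2·t. Durch Einsetzen von t = 3: v(3) = -6.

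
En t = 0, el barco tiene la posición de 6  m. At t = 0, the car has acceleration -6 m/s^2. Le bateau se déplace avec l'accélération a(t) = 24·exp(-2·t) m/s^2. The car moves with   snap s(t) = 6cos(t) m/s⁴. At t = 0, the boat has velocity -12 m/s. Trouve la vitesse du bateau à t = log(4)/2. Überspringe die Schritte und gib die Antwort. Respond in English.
The velocity at t = log(4)/2 is v = -3.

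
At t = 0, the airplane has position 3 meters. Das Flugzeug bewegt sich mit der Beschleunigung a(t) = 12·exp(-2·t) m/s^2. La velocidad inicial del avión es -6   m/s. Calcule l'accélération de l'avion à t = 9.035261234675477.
En utilisant a(t) = 12·exp(-2·t) et en substituant t = 9.035261234675477, nous trouvons a = 1.70315060246310E-7.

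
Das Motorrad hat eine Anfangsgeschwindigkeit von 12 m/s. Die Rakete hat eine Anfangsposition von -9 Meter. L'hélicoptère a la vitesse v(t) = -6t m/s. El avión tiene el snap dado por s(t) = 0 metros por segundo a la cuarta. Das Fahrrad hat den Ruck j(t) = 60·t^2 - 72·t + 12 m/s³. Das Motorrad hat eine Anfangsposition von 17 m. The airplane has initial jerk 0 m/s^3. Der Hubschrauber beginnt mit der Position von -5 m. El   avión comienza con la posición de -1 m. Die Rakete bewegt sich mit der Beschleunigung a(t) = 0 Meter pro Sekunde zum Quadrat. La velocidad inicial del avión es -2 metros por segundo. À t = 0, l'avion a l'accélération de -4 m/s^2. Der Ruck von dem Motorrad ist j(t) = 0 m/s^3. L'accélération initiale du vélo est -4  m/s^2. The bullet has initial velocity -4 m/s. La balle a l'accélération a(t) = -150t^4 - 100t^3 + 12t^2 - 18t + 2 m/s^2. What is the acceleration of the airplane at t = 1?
We need to integrate our snap equation s(t) = 0 2 times. The integral of snap, with j(0) = 0, gives jerk: j(t) = 0. Integrating jerk and using the initial condition a(0) = -4, we get a(t) = -4. Using a(t) = -4 and substituting t = 1, we find a = -4.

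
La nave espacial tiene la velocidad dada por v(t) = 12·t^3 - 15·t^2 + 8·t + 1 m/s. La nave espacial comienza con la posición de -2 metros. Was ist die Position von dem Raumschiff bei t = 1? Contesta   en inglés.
We must find the integral of our velocity equation v(t) = 12·t^3 - 15·t^2 + 8·t + 1 1 time. Integrating velocity and using the initial condition x(0) = -2, we get x(t) = 3·t^4 - 5·t^3 + 4·t^2 + t - 2. Using x(t) = 3·t^4 - 5·t^3 + 4·t^2 + t - 2 and substituting t = 1, we find x = 1.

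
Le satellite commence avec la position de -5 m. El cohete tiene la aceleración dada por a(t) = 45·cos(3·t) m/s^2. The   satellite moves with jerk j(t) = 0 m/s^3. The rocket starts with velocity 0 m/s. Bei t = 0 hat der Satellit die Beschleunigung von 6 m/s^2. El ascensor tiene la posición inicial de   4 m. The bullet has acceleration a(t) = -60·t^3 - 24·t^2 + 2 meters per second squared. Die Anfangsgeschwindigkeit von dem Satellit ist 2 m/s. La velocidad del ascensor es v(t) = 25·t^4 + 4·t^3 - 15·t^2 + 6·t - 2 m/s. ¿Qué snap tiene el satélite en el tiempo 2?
Debemos derivar nuestra ecuación de la sacudida j(t) = 0 1 vez. Derivando la sacudida, obtenemos el snap: s(t) = 0. De la ecuación del snap s(t) = 0, sustituimos t = 2 para obtener s = 0.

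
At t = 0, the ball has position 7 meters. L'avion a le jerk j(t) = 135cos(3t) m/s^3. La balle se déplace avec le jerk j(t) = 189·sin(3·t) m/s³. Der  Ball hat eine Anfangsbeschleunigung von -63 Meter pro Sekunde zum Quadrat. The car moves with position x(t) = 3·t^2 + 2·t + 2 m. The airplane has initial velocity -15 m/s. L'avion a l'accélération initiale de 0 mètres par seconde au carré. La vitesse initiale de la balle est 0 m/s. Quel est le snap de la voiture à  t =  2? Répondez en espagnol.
Debemos derivar nuestra ecuación de la posición x(t) = 3·t^2 + 2·t + 2 4 veces. La derivada de la posición da la velocidad: v(t) = 6·t + 2. La derivada de la velocidad da la aceleración: a(t) = 6. Derivando la aceleración, obtenemos la sacudida: j(t) = 0. Tomando d/dt de j(t), encontramos s(t) = 0. Tenemos el snap s(t) = 0. Sustituyendo t = 2: s(2) = 0.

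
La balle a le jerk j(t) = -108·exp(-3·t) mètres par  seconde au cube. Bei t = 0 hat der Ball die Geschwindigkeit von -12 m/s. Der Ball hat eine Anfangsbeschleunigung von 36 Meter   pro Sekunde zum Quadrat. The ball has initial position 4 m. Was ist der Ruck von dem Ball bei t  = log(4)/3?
Wir haben den Ruck j(t) = -108·exp(-3·t). Durch Einsetzen von t = log(4)/3: j(log(4)/3) = -27.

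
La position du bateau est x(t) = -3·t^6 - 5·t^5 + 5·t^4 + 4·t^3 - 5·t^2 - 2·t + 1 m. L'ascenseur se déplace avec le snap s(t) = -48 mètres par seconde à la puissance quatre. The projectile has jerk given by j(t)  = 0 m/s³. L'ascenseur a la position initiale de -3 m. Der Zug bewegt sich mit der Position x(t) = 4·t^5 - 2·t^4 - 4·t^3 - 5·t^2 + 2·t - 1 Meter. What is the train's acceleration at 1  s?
To solve this, we need to take 2 derivatives of our position equation x(t) = 4·t^5 - 2·t^4 - 4·t^3 - 5·t^2 + 2·t - 1. Differentiating position, we get velocity: v(t) = 20·t^4 - 8·t^3 - 12·t^2 - 10·t + 2. Taking d/dt of v(t), we find a(t) = 80·t^3 - 24·t^2 - 24·t - 10. Using a(t) = 80·t^3 - 24·t^2 - 24·t - 10 and substituting t = 1, we find a = 22.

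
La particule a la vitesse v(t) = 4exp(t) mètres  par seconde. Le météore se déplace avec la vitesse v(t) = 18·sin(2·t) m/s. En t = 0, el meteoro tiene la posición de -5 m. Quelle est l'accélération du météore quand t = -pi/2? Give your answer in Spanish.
Debemos derivar nuestra ecuación de la velocidad v(t) = 18·sin(2·t) 1 vez. Derivando la velocidad, obtenemos la aceleración: a(t) = 36·cos(2·t). De la ecuación de la aceleración a(t) = 36·cos(2·t), sustituimos t = -pi/2 para obtener a = -36.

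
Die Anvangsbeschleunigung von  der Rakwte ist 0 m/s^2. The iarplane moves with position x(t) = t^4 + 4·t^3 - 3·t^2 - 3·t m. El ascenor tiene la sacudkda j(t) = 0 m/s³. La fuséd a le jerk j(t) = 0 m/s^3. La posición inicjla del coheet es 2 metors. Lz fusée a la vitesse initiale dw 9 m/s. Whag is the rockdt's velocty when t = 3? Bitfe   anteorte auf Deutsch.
Wir müssen die Stammfunktion unserer Gleichung für den Ruck j(t) = 0 2-mal finden. Mit ∫j(t)dt und Anwendung von a(0) = 0, finden wir a(t) = 0. Durch Integration von der Beschleunigung und Verwendung der Anfangsbedingung v(0) = 9, erhalten wir v(t) = 9. Aus der Gleichung für die Geschwindigkeit v(t) = 9, setzen wir t = 3 ein und erhalten v = 9.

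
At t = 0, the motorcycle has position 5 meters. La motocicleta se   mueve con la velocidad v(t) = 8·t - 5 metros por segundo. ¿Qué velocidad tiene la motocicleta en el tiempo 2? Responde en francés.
En utilisant v(t) = 8·t - 5 et en substituant t = 2, nous trouvons v = 11.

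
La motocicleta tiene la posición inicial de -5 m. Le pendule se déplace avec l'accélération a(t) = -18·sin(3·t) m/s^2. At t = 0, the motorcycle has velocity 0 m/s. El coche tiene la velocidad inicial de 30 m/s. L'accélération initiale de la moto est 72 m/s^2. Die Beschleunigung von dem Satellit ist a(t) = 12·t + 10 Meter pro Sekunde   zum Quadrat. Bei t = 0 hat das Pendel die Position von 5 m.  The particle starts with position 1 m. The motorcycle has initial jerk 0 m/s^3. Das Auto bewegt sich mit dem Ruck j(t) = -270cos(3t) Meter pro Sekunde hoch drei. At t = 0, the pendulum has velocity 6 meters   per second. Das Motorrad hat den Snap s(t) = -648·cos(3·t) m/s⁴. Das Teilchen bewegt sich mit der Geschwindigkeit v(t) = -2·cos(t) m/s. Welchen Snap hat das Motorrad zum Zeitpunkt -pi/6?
Mit s(t) = -648·cos(3·t) und Einsetzen von t = -pi/6, finden wir s = 0.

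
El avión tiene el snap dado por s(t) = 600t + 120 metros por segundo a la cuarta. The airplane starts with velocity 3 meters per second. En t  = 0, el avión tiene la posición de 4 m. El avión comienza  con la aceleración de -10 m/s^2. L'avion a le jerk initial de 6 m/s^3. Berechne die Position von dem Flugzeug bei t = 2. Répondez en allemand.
Wir müssen unsere Gleichung für den Snap s(t) = 600·t + 120 4-mal integrieren. Durch Integration von dem Snap und Verwendung der Anfangsbedingung j(0) = 6, erhalten wir j(t) = 300·t^2 + 120·t + 6. Durch Integration von dem Ruck und Verwendung der Anfangsbedingung a(0) = -10, erhalten wir a(t) = 100·t^3 + 60·t^2 + 6·t - 10. Durch Integration von der Beschleunigung und Verwendung der Anfangsbedingung v(0) = 3, erhalten wir v(t) = 25·t^4 + 20·t^3 + 3·t^2 - 10·t + 3. Durch Integration von der Geschwindigkeit und Verwendung der Anfangsbedingung x(0) = 4, erhalten wir x(t) = 5·t^5 + 5·t^4 + t^3 - 5·t^2 + 3·t + 4. Wir haben die Position x(t) = 5·t^5 + 5·t^4 + t^3 - 5·t^2 + 3·t + 4. Durch Einsetzen von t = 2: x(2) = 238.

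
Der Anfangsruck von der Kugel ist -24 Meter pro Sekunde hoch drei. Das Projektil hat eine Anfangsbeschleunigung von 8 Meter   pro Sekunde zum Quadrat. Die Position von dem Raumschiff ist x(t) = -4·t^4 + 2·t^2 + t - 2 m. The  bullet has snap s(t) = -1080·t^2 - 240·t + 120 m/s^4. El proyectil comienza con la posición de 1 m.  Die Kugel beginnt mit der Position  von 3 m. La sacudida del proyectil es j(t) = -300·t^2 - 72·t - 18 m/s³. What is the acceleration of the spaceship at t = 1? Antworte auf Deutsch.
Ausgehend von der Position x(t) = -4·t^4 + 2·t^2 + t - 2, nehmen wir 2 Ableitungen. Die Ableitung von der Position ergibt die Geschwindigkeit: v(t) = -16·t^3 + 4·t + 1. Durch Ableiten von der Geschwindigkeit erhalten wir die Beschleunigung: a(t) = 4 - 48·t^2. Aus der Gleichung für die Beschleunigung a(t) = 4 - 48·t^2, setzen wir t = 1 ein und erhalten a = -44.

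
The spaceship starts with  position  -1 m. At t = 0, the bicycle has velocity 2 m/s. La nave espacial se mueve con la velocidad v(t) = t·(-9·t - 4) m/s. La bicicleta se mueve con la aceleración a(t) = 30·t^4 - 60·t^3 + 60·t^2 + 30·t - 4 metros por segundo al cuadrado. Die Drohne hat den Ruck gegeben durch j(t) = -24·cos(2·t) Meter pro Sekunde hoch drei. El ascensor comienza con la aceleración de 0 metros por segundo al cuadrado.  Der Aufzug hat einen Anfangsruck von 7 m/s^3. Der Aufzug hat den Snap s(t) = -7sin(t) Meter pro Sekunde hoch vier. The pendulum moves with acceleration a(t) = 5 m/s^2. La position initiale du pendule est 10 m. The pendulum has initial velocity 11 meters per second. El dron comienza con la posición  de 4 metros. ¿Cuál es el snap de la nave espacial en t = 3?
Partiendo de la velocidad v(t) = t·(-9·t - 4), tomamos 3 derivadas. Tomando d/dt de v(t), encontramos a(t) = -18·t - 4. Tomando d/dt de a(t), encontramos j(t) = -18. La derivada de la sacudida da el snap: s(t) = 0. Usando s(t) = 0 y sustituyendo t = 3, encontramos s = 0.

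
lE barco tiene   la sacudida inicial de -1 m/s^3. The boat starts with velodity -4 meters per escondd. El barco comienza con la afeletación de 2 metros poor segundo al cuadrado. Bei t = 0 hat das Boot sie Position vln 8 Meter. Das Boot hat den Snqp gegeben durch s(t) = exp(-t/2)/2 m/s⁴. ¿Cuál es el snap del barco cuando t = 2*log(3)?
Tenemos el snap s(t) = exp(-t/2)/2. Sustituyendo t = 2*log(3): s(2*log(3)) = 1/6.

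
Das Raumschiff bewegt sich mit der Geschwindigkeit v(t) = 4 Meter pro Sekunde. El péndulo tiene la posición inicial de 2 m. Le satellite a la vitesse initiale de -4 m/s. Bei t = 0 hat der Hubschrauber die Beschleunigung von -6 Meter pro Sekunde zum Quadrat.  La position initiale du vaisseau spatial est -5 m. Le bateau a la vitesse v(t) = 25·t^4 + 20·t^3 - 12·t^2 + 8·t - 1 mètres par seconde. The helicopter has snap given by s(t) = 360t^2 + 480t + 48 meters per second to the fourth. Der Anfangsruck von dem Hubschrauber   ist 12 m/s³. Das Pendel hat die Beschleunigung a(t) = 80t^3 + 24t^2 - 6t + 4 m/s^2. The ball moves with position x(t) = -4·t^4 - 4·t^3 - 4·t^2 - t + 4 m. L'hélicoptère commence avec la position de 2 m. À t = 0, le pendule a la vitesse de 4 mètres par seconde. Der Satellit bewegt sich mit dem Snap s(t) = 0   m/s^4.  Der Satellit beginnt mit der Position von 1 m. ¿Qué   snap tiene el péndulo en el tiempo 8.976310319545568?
Debemos derivar nuestra ecuación de la aceleración a(t) = 80·t^3 + 24·t^2 - 6·t + 4 2 veces. Tomando d/dt de a(t), encontramos j(t) = 240·t^2 + 48·t - 6. Derivando la sacudida, obtenemos el snap: s(t) = 480·t + 48. Tenemos el snap s(t) = 480·t + 48. Sustituyendo t = 8.976310319545568: s(8.976310319545568) = 4356.62895338187.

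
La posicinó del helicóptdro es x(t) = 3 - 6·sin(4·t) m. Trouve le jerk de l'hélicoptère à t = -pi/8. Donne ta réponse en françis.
Nous devons dériver notre équation de la position x(t) = 3 - 6·sin(4·t) 3 fois. La dérivée de la position donne la vitesse: v(t) = -24·cos(4·t). La dérivée de la vitesse donne l'accélération: a(t) = 96·sin(4·t). La dérivée de l'accélération donne le jerk: j(t) = 384·cos(4·t). En utilisant j(t) = 384·cos(4·t) et en substituant t = -pi/8, nous trouvons j = 0.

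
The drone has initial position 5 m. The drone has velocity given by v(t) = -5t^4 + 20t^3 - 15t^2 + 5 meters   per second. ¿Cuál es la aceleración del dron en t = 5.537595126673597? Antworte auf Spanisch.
Debemos derivar nuestra ecuación de la velocidad v(t) = -5·t^4 + 20·t^3 - 15·t^2 + 5 1 vez. La derivada de la velocidad da la aceleración: a(t) = -20·t^3 + 60·t^2 - 30·t. De la ecuación de la aceleración a(t) = -20·t^3 + 60·t^2 - 30·t, sustituimos t = 5.537595126673597 para obtener a = -1722.43290410080.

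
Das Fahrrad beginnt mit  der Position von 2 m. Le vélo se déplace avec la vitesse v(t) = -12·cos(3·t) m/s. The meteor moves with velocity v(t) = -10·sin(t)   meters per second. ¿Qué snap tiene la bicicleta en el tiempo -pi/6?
Para resolver esto, necesitamos tomar 3 derivadas de nuestra ecuación de la velocidad v(t) = -12·cos(3·t). Tomando d/dt de v(t), encontramos a(t) = 36·sin(3·t). Derivando la aceleración, obtenemos la sacudida: j(t) = 108·cos(3·t). La derivada de la sacudida da el snap: s(t) = -324·sin(3·t). De la ecuación del snap s(t) = -324·sin(3·t), sustituimos t = -pi/6 para obtener s = 324.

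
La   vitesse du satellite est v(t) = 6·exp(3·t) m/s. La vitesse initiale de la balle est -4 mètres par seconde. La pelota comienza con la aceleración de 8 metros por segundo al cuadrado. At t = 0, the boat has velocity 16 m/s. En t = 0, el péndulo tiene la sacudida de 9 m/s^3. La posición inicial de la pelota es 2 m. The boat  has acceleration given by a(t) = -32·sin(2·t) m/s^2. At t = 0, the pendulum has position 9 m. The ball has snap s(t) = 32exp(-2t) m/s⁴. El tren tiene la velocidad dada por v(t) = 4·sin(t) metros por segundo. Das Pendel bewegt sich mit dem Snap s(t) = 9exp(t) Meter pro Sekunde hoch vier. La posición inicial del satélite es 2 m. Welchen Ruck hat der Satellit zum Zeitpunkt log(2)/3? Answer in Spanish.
Partiendo de la velocidad v(t) = 6·exp(3·t), tomamos 2 derivadas. Tomando d/dt de v(t), encontramos a(t) = 18·exp(3·t). Derivando la aceleración, obtenemos la sacudida: j(t) = 54·exp(3·t). Tenemos la sacudida j(t) = 54·exp(3·t). Sustituyendo t = log(2)/3: j(log(2)/3) = 108.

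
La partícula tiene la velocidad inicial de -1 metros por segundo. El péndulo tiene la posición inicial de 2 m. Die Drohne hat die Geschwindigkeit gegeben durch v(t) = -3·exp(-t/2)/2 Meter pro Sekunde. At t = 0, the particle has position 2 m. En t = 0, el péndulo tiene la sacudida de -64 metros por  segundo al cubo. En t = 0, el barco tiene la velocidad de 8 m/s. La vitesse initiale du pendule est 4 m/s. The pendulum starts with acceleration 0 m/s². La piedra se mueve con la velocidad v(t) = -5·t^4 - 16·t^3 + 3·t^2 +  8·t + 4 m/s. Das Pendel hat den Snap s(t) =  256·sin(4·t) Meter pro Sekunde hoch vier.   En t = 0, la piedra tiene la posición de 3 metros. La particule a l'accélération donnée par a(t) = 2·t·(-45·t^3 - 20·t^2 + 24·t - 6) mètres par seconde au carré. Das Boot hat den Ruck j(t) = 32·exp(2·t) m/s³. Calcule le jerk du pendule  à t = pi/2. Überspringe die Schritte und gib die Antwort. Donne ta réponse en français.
La réponse est -64.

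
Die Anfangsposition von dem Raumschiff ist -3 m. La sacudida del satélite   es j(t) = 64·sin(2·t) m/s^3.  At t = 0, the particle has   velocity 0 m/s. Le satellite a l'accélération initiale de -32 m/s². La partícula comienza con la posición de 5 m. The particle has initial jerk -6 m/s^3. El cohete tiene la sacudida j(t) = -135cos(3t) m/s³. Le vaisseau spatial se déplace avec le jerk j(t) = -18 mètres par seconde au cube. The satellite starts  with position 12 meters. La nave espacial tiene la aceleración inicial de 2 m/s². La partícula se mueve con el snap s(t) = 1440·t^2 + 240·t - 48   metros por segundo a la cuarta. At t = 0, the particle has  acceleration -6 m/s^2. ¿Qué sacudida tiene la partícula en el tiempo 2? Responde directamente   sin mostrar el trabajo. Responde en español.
En t = 2, j = 4218.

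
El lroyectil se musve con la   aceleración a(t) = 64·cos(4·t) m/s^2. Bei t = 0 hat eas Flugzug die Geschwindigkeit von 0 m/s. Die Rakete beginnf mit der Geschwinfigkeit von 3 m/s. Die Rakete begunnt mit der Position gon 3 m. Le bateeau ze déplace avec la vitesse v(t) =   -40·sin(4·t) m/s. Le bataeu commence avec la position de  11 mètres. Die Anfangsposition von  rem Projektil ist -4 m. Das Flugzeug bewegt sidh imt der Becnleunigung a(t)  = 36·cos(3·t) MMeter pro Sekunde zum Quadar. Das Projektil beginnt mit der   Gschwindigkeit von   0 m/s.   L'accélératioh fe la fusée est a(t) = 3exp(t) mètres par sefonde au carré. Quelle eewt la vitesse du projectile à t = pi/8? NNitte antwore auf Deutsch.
Wir müssen unsere Gleichung für die Beschleunigung a(t) = 64·cos(4·t) 1-mal integrieren. Das Integral von der Beschleunigung ist die Geschwindigkeit. Mit v(0) = 0 erhalten wir v(t) = 16·sin(4·t). Wir haben die Geschwindigkeit v(t) = 16·sin(4·t). Durch Einsetzen von t = pi/8: v(pi/8) = 16.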